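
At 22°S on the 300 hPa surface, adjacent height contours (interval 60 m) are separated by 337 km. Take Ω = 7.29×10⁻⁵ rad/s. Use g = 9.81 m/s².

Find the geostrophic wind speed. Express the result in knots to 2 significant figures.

62 knots

Coriolis parameter at 22°S:
f = 2Ω sin φ = 2 × 7.29×10⁻⁵ × sin 22° = 5.46×10⁻⁵ s⁻¹
Height gradient: |∂Z/∂n| = 60 m / 337000 m = 1.78×10⁻⁴
On a pressure surface, geostrophic balance gives V_g = (g/f)|∂Z/∂n|:
V_g = 9.81 × 1.78×10⁻⁴ / 5.46×10⁻⁵ = 32.0 m/s
Converting: 32.0 m/s × 1.944 = 62 knots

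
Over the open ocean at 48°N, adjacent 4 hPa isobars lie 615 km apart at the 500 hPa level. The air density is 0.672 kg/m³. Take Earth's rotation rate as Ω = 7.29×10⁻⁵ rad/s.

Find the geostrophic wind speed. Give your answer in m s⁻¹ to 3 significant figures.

8.93 m s⁻¹

Coriolis parameter at 48°N:
f = 2Ω sin φ = 2 × 7.29×10⁻⁵ × sin 48° = 1.08×10⁻⁴ s⁻¹
Pressure gradient: |∂P/∂n| = 400 Pa / 615000 m = 6.50×10⁻⁴ Pa/m
Geostrophic balance (pressure-gradient force = Coriolis force):
V_g = (1/(fρ)) |∂P/∂n| = 6.50×10⁻⁴ / (1.08×10⁻⁴ × 0.672) = 8.93 m/s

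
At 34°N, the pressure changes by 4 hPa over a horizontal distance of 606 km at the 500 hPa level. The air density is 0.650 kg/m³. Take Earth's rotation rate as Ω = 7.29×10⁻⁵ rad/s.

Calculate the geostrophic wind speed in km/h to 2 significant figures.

45 km/h

Coriolis parameter at 34°N:
f = 2Ω sin φ = 2 × 7.29×10⁻⁵ × sin 34° = 8.15×10⁻⁵ s⁻¹
Pressure gradient: |∂P/∂n| = 400 Pa / 606000 m = 6.60×10⁻⁴ Pa/m
Geostrophic balance (pressure-gradient force = Coriolis force):
V_g = (1/(fρ)) |∂P/∂n| = 6.60×10⁻⁴ / (8.15×10⁻⁵ × 0.650) = 12.5 m/s
Converting: 12.5 m/s × 3.6 = 45 km/h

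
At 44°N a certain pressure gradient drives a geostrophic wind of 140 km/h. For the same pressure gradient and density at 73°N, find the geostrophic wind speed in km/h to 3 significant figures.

With the same pressure gradient and density, V_g ∝ 1/f ∝ 1/sin φ.
V₂ = V₁ · sin φ₁ / sin φ₂ = 140 × sin 44° / sin 73°
V₂ = 140 × 0.6947/0.9563 = 102 km/h

102 km/h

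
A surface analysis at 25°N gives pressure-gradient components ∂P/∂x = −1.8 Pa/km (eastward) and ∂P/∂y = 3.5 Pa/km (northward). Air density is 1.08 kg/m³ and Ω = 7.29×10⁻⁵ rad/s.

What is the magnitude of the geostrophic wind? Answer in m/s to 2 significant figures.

59 m/s

Coriolis parameter at 25°N:
f = 2Ω sin φ = 2 × 7.29×10⁻⁵ × sin 25° = 6.16×10⁻⁵ s⁻¹
Component geostrophic relations (x east, y north):
u_g = −(1/(fρ)) ∂P/∂y,  v_g = (1/(fρ)) ∂P/∂x
u_g = −(3.5×10⁻³)/(6.16×10⁻⁵ × 1.08) = −52.6 m/s;  v_g = (−1.8×10⁻³)/(6.16×10⁻⁵ × 1.08) = −27.0 m/s
|V_g| = √(u_g² + v_g²) = 59.1 m/s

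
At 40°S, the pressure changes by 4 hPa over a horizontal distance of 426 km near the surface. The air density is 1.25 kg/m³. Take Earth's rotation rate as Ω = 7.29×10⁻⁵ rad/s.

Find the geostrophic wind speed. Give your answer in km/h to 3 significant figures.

28.9 km/h

Coriolis parameter at 40°S:
f = 2Ω sin φ = 2 × 7.29×10⁻⁵ × sin 40° = 9.37×10⁻⁵ s⁻¹
Pressure gradient: |∂P/∂n| = 400 Pa / 426000 m = 9.39×10⁻⁴ Pa/m
Geostrophic balance (pressure-gradient force = Coriolis force):
V_g = (1/(fρ)) |∂P/∂n| = 9.39×10⁻⁴ / (9.37×10⁻⁵ × 1.25) = 8.02 m/s
Converting: 8.02 m/s × 3.6 = 28.9 km/h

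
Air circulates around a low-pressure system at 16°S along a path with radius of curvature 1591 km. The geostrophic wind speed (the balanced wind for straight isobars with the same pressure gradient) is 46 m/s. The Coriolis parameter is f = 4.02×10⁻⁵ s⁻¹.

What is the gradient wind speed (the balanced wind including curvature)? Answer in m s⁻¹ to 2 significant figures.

31 m s⁻¹

Around a low, centrifugal force acts outward with Coriolis, so pressure-gradient force balances both:
(1/ρ)|∂P/∂n| = fV + V²/R  →  V² + fR·V − fR·V_g = 0
With fR = 4.02×10⁻⁵ × 1591×10³ m = 64.0 m/s:
V = [−fR + √((fR)² + 4 fR V_g)]/2 = [−64.0 + √(64.0² + 4×64.0×46)]/2 = 31 m/s
Subgeostrophic (V < V_g = 46 m/s), as expected around a low.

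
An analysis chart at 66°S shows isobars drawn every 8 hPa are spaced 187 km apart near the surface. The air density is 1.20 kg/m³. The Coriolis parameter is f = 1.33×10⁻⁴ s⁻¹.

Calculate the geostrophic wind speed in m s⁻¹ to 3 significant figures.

26.8 m s⁻¹

Pressure gradient: |∂P/∂n| = 800 Pa / 187000 m = 4.28×10⁻³ Pa/m
Geostrophic balance (pressure-gradient force = Coriolis force):
V_g = (1/(fρ)) |∂P/∂n| = 4.28×10⁻³ / (1.33×10⁻⁴ × 1.20) = 26.8 m/s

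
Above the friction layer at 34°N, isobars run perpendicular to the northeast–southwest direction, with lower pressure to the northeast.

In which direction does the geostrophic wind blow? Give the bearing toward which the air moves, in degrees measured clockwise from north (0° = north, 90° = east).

The pressure-gradient force points toward the northeast (bearing 045°).
Geostrophic balance: in the Northern Hemisphere the Coriolis force deflects motion to the right, so the geostrophic wind blows 90° to the right of the pressure-gradient force (low pressure on the left).
Rotating 045° by 90° clockwise gives 135° — the wind blows toward the southeast.

135°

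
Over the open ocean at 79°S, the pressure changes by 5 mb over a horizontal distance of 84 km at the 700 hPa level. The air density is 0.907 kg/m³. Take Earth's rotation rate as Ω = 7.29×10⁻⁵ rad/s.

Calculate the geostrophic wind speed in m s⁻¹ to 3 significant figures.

45.9 m s⁻¹

Coriolis parameter at 79°S:
f = 2Ω sin φ = 2 × 7.29×10⁻⁵ × sin 79° = 1.43×10⁻⁴ s⁻¹
Pressure gradient: |∂P/∂n| = 500 Pa / 84000 m = 5.95×10⁻³ Pa/m
Geostrophic balance (pressure-gradient force = Coriolis force):
V_g = (1/(fρ)) |∂P/∂n| = 5.95×10⁻³ / (1.43×10⁻⁴ × 0.907) = 45.9 m/s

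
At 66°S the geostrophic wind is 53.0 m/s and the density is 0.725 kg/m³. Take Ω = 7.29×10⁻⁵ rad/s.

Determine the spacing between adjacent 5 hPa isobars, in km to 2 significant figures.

98 km

Coriolis parameter at 66°S:
f = 2Ω sin φ = 2 × 7.29×10⁻⁵ × sin 66° = 1.33×10⁻⁴ s⁻¹
Geostrophic balance rearranged: |∂P/∂n| = f ρ V_g
|∂P/∂n| = 1.33×10⁻⁴ × 0.725 × 53.0 = 5.12×10⁻³ Pa/m
Isobar spacing: Δn = ΔP/|∂P/∂n| = 500 Pa / 5.12×10⁻³ Pa/m = 97694 m ≈ 98 km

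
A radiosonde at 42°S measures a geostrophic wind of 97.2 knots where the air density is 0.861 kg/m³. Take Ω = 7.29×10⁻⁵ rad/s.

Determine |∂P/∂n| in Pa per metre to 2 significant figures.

4.2×10⁻³ Pa/m

Coriolis parameter at 42°S:
f = 2Ω sin φ = 2 × 7.29×10⁻⁵ × sin 42° = 9.76×10⁻⁵ s⁻¹
Wind speed in SI: 97.2 knots = 50.0 m/s
Geostrophic balance rearranged: |∂P/∂n| = f ρ V_g
|∂P/∂n| = 9.76×10⁻⁵ × 0.861 × 50.0 = 4.20×10⁻³ Pa/m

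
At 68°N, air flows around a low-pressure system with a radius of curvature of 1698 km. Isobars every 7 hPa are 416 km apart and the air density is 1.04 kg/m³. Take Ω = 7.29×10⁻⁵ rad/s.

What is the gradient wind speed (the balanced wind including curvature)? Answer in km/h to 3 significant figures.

Coriolis parameter at 68°N:
f = 2Ω sin φ = 2 × 7.29×10⁻⁵ × sin 68° = 1.35×10⁻⁴ s⁻¹
Pressure gradient: |∂P/∂n| = 700 Pa / 416000 m = 1.68×10⁻³ Pa/m
Geostrophic speed: V_g = |∂P/∂n|/(fρ) = 1.68×10⁻³/(1.35×10⁻⁴ × 1.04) = 12.0 m/s
Around a low, centrifugal force acts outward with Coriolis, so pressure-gradient force balances both:
(1/ρ)|∂P/∂n| = fV + V²/R  →  V² + fR·V − fR·V_g = 0
With fR = 1.35×10⁻⁴ × 1698×10³ m = 230 m/s:
V = [−fR + √((fR)² + 4 fR V_g)]/2 = [−230 + √(230² + 4×230×12)]/2 = 11.4 m/s
Subgeostrophic (V < V_g = 12 m/s), as expected around a low.
Converting: 11.4 m/s × 3.6 = 41.0 km/h

41.0 km/h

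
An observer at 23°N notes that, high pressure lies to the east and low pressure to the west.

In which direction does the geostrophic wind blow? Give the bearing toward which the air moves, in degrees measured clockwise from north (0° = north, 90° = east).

000°

The pressure-gradient force points toward the west (bearing 270°).
Geostrophic balance: in the Northern Hemisphere the Coriolis force deflects motion to the right, so the geostrophic wind blows 90° to the right of the pressure-gradient force (low pressure on the left).
Rotating 270° by 90° clockwise gives 000° — the wind blows toward the north.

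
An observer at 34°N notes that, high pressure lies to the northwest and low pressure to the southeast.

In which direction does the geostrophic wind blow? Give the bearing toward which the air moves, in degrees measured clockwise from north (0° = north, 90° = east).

225°

The pressure-gradient force points toward the southeast (bearing 135°).
Geostrophic balance: in the Northern Hemisphere the Coriolis force deflects motion to the right, so the geostrophic wind blows 90° to the right of the pressure-gradient force (low pressure on the left).
Rotating 135° by 90° clockwise gives 225° — the wind blows toward the southwest.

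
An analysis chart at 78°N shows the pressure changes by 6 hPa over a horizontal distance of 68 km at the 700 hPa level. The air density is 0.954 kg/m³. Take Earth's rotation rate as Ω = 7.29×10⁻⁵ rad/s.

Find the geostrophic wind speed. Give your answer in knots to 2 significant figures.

130 knots

Coriolis parameter at 78°N:
f = 2Ω sin φ = 2 × 7.29×10⁻⁵ × sin 78° = 1.43×10⁻⁴ s⁻¹
Pressure gradient: |∂P/∂n| = 600 Pa / 68000 m = 8.82×10⁻³ Pa/m
Geostrophic balance (pressure-gradient force = Coriolis force):
V_g = (1/(fρ)) |∂P/∂n| = 8.82×10⁻³ / (1.43×10⁻⁴ × 0.954) = 64.9 m/s
Converting: 64.9 m/s × 1.944 = 130 knots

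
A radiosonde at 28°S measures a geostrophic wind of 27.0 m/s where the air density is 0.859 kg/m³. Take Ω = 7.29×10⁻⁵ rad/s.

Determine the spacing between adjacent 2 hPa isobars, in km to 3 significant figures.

Coriolis parameter at 28°S:
f = 2Ω sin φ = 2 × 7.29×10⁻⁵ × sin 28° = 6.84×10⁻⁵ s⁻¹
Geostrophic balance rearranged: |∂P/∂n| = f ρ V_g
|∂P/∂n| = 6.84×10⁻⁵ × 0.859 × 27.0 = 1.59×10⁻³ Pa/m
Isobar spacing: Δn = ΔP/|∂P/∂n| = 200 Pa / 1.59×10⁻³ Pa/m = 125981 m ≈ 126 km

126 km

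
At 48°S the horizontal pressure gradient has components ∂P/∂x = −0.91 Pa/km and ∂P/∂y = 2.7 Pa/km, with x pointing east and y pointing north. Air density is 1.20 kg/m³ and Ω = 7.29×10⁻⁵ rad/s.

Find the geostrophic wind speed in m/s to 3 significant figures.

Coriolis parameter at 48°S:
f = 2Ω sin φ = 2 × 7.29×10⁻⁵ × sin 48° = 1.08×10⁻⁴ s⁻¹
In the Southern Hemisphere f is negative: f = −1.08×10⁻⁴ s⁻¹.
Component geostrophic relations (x east, y north):
u_g = −(1/(fρ)) ∂P/∂y,  v_g = (1/(fρ)) ∂P/∂x
u_g = −(2.7×10⁻³)/(−1.08×10⁻⁴ × 1.20) = 20.8 m/s;  v_g = (−0.91×10⁻³)/(−1.08×10⁻⁴ × 1.20) = 7.00 m/s
|V_g| = √(u_g² + v_g²) = 21.9 m/s

21.9 m/s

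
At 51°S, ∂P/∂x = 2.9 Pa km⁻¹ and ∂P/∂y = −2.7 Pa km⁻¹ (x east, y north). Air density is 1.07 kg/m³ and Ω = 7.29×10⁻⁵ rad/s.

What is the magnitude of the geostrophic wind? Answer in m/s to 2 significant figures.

33 m/s

Coriolis parameter at 51°S:
f = 2Ω sin φ = 2 × 7.29×10⁻⁵ × sin 51° = 1.13×10⁻⁴ s⁻¹
In the Southern Hemisphere f is negative: f = −1.13×10⁻⁴ s⁻¹.
Component geostrophic relations (x east, y north):
u_g = −(1/(fρ)) ∂P/∂y,  v_g = (1/(fρ)) ∂P/∂x
u_g = −(−2.7×10⁻³)/(−1.13×10⁻⁴ × 1.07) = −22.3 m/s;  v_g = (2.9×10⁻³)/(−1.13×10⁻⁴ × 1.07) = −23.9 m/s
|V_g| = √(u_g² + v_g²) = 32.7 m/s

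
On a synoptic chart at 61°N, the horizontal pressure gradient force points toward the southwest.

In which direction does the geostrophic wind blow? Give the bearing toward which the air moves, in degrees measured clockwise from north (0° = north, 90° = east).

315°

The pressure-gradient force points toward the southwest (bearing 225°).
Geostrophic balance: in the Northern Hemisphere the Coriolis force deflects motion to the right, so the geostrophic wind blows 90° to the right of the pressure-gradient force (low pressure on the left).
Rotating 225° by 90° clockwise gives 315° — the wind blows toward the northwest.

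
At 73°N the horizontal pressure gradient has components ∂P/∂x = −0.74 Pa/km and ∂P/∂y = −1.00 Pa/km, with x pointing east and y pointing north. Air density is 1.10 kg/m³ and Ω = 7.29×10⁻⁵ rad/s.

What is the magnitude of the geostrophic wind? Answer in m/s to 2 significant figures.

8.1 m/s

Coriolis parameter at 73°N:
f = 2Ω sin φ = 2 × 7.29×10⁻⁵ × sin 73° = 1.39×10⁻⁴ s⁻¹
Component geostrophic relations (x east, y north):
u_g = −(1/(fρ)) ∂P/∂y,  v_g = (1/(fρ)) ∂P/∂x
u_g = −(−1.00×10⁻³)/(1.39×10⁻⁴ × 1.10) = 6.52 m/s;  v_g = (−0.74×10⁻³)/(1.39×10⁻⁴ × 1.10) = −4.82 m/s
|V_g| = √(u_g² + v_g²) = 8.11 m/s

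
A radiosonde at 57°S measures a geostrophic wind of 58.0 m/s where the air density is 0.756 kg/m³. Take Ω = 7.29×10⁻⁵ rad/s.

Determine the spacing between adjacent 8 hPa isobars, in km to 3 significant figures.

149 km

Coriolis parameter at 57°S:
f = 2Ω sin φ = 2 × 7.29×10⁻⁵ × sin 57° = 1.22×10⁻⁴ s⁻¹
Geostrophic balance rearranged: |∂P/∂n| = f ρ V_g
|∂P/∂n| = 1.22×10⁻⁴ × 0.756 × 58.0 = 5.36×10⁻³ Pa/m
Isobar spacing: Δn = ΔP/|∂P/∂n| = 800 Pa / 5.36×10⁻³ Pa/m = 149208 m ≈ 149 km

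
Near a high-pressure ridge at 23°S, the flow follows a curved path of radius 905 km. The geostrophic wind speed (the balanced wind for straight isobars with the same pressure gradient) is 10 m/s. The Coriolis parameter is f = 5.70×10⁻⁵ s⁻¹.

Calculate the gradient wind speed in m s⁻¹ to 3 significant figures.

13.6 m s⁻¹

Around a high, pressure-gradient force acts outward with centrifugal, so Coriolis balances both:
fV = (1/ρ)|∂P/∂n| + V²/R  →  V² − fR·V + fR·V_g = 0
With fR = 5.70×10⁻⁵ × 905×10³ m = 51.6 m/s:
V = [fR − √((fR)² − 4 fR V_g)]/2 = [51.6 − √(51.6² − 4×51.6×10)]/2 = 13.6 m/s
Supergeostrophic (V > V_g = 10 m/s), as expected around a high.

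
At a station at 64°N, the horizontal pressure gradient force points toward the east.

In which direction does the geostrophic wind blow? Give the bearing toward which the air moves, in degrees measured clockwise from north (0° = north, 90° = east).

The pressure-gradient force points toward the east (bearing 090°).
Geostrophic balance: in the Northern Hemisphere the Coriolis force deflects motion to the right, so the geostrophic wind blows 90° to the right of the pressure-gradient force (low pressure on the left).
Rotating 090° by 90° clockwise gives 180° — the wind blows toward the south.

180°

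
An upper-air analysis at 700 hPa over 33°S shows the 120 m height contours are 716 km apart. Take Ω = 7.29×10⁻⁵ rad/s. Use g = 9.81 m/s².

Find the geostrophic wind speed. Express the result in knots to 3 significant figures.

40.2 knots

Coriolis parameter at 33°S:
f = 2Ω sin φ = 2 × 7.29×10⁻⁵ × sin 33° = 7.94×10⁻⁵ s⁻¹
Height gradient: |∂Z/∂n| = 120 m / 716000 m = 1.68×10⁻⁴
On a pressure surface, geostrophic balance gives V_g = (g/f)|∂Z/∂n|:
V_g = 9.81 × 1.68×10⁻⁴ / 7.94×10⁻⁵ = 20.7 m/s
Converting: 20.7 m/s × 1.944 = 40.2 knots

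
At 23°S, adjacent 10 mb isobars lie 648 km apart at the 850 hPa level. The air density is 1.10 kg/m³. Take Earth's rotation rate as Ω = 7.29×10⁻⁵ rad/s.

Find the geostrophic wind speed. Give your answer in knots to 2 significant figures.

48 knots

Coriolis parameter at 23°S:
f = 2Ω sin φ = 2 × 7.29×10⁻⁵ × sin 23° = 5.70×10⁻⁵ s⁻¹
Pressure gradient: |∂P/∂n| = 1000 Pa / 648000 m = 1.54×10⁻³ Pa/m
Geostrophic balance (pressure-gradient force = Coriolis force):
V_g = (1/(fρ)) |∂P/∂n| = 1.54×10⁻³ / (5.70×10⁻⁵ × 1.10) = 24.6 m/s
Converting: 24.6 m/s × 1.944 = 48 knots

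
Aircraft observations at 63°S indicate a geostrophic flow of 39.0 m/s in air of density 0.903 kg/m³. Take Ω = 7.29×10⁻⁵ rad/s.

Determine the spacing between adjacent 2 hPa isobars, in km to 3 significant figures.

Coriolis parameter at 63°S:
f = 2Ω sin φ = 2 × 7.29×10⁻⁵ × sin 63° = 1.30×10⁻⁴ s⁻¹
Geostrophic balance rearranged: |∂P/∂n| = f ρ V_g
|∂P/∂n| = 1.30×10⁻⁴ × 0.903 × 39.0 = 4.57×10⁻³ Pa/m
Isobar spacing: Δn = ΔP/|∂P/∂n| = 200 Pa / 4.57×10⁻³ Pa/m = 43716 m ≈ 43.7 km

43.7 km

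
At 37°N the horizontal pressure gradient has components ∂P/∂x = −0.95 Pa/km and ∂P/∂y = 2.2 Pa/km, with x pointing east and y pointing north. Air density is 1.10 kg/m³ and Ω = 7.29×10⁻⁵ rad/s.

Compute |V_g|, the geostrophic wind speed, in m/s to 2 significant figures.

25 m/s

Coriolis parameter at 37°N:
f = 2Ω sin φ = 2 × 7.29×10⁻⁵ × sin 37° = 8.77×10⁻⁵ s⁻¹
Component geostrophic relations (x east, y north):
u_g = −(1/(fρ)) ∂P/∂y,  v_g = (1/(fρ)) ∂P/∂x
u_g = −(2.2×10⁻³)/(8.77×10⁻⁵ × 1.10) = −22.8 m/s;  v_g = (−0.95×10⁻³)/(8.77×10⁻⁵ × 1.10) = −9.84 m/s
|V_g| = √(u_g² + v_g²) = 24.8 m/s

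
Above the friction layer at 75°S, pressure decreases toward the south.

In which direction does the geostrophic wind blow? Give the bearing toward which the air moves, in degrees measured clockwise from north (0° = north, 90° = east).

090°

The pressure-gradient force points toward the south (bearing 180°).
Geostrophic balance: in the Southern Hemisphere the Coriolis force deflects motion to the left, so the geostrophic wind blows 90° to the left of the pressure-gradient force (low pressure on the right).
Rotating 180° by 90° counterclockwise gives 090° — the wind blows toward the east.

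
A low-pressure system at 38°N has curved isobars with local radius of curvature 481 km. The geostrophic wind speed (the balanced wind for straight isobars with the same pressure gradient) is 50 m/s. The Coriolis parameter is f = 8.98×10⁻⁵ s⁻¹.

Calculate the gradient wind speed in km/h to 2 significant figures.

Around a low, centrifugal force acts outward with Coriolis, so pressure-gradient force balances both:
(1/ρ)|∂P/∂n| = fV + V²/R  →  V² + fR·V − fR·V_g = 0
With fR = 8.98×10⁻⁵ × 481×10³ m = 43.2 m/s:
V = [−fR + √((fR)² + 4 fR V_g)]/2 = [−43.2 + √(43.2² + 4×43.2×50)]/2 = 29.6 m/s
Subgeostrophic (V < V_g = 50 m/s), as expected around a low.
Converting: 29.6 m/s × 3.6 = 110 km/h

110 km/h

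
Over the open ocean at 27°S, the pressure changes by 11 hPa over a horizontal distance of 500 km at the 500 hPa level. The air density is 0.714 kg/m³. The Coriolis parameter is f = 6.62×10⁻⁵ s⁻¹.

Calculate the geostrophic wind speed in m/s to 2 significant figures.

Pressure gradient: |∂P/∂n| = 1100 Pa / 500000 m = 2.20×10⁻³ Pa/m
Geostrophic balance (pressure-gradient force = Coriolis force):
V_g = (1/(fρ)) |∂P/∂n| = 2.20×10⁻³ / (6.62×10⁻⁵ × 0.714) = 46.5 m/s

47 m/s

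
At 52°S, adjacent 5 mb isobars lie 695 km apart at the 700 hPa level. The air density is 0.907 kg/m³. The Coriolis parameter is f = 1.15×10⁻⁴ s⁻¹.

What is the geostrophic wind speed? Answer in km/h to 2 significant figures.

Pressure gradient: |∂P/∂n| = 500 Pa / 695000 m = 7.19×10⁻⁴ Pa/m
Geostrophic balance (pressure-gradient force = Coriolis force):
V_g = (1/(fρ)) |∂P/∂n| = 7.19×10⁻⁴ / (1.15×10⁻⁴ × 0.907) = 6.90 m/s
Converting: 6.90 m/s × 3.6 = 25 km/h

25 km/h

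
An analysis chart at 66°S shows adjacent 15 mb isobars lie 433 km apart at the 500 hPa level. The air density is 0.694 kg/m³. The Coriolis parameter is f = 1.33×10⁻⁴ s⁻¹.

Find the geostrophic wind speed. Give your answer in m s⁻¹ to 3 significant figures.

Pressure gradient: |∂P/∂n| = 1500 Pa / 433000 m = 3.46×10⁻³ Pa/m
Geostrophic balance (pressure-gradient force = Coriolis force):
V_g = (1/(fρ)) |∂P/∂n| = 3.46×10⁻³ / (1.33×10⁻⁴ × 0.694) = 37.5 m/s

37.5 m s⁻¹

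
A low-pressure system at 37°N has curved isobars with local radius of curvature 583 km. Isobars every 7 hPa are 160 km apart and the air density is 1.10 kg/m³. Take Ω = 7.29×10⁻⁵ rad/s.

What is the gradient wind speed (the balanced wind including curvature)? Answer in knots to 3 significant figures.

Coriolis parameter at 37°N:
f = 2Ω sin φ = 2 × 7.29×10⁻⁵ × sin 37° = 8.77×10⁻⁵ s⁻¹
Pressure gradient: |∂P/∂n| = 700 Pa / 160000 m = 4.38×10⁻³ Pa/m
Geostrophic speed: V_g = |∂P/∂n|/(fρ) = 4.38×10⁻³/(8.77×10⁻⁵ × 1.10) = 45.3 m/s
Around a low, centrifugal force acts outward with Coriolis, so pressure-gradient force balances both:
(1/ρ)|∂P/∂n| = fV + V²/R  →  V² + fR·V − fR·V_g = 0
With fR = 8.77×10⁻⁵ × 583×10³ m = 51.2 m/s:
V = [−fR + √((fR)² + 4 fR V_g)]/2 = [−51.2 + √(51.2² + 4×51.2×45.3)]/2 = 28.9 m/s
Subgeostrophic (V < V_g = 45.3 m/s), as expected around a low.
Converting: 28.9 m/s × 1.944 = 56.3 knots

56.3 knots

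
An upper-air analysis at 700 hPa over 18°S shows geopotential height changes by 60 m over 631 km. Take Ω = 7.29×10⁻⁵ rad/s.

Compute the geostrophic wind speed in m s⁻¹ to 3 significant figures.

Coriolis parameter at 18°S:
f = 2Ω sin φ = 2 × 7.29×10⁻⁵ × sin 18° = 4.51×10⁻⁵ s⁻¹
Height gradient: |∂Z/∂n| = 60 m / 631000 m = 9.51×10⁻⁵
On a pressure surface, geostrophic balance gives V_g = (g/f)|∂Z/∂n|:
V_g = 9.81 × 9.51×10⁻⁵ / 4.51×10⁻⁵ = 20.7 m/s

20.7 m s⁻¹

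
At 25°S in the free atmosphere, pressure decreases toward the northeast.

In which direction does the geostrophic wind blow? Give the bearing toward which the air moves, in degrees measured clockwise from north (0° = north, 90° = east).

315°

The pressure-gradient force points toward the northeast (bearing 045°).
Geostrophic balance: in the Southern Hemisphere the Coriolis force deflects motion to the left, so the geostrophic wind blows 90° to the left of the pressure-gradient force (low pressure on the right).
Rotating 045° by 90° counterclockwise gives 315° — the wind blows toward the northwest.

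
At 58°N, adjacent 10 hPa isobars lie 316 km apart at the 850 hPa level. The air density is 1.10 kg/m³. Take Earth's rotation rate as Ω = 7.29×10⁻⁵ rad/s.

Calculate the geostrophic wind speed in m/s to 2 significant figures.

23 m/s

Coriolis parameter at 58°N:
f = 2Ω sin φ = 2 × 7.29×10⁻⁵ × sin 58° = 1.24×10⁻⁴ s⁻¹
Pressure gradient: |∂P/∂n| = 1000 Pa / 316000 m = 3.16×10⁻³ Pa/m
Geostrophic balance (pressure-gradient force = Coriolis force):
V_g = (1/(fρ)) |∂P/∂n| = 3.16×10⁻³ / (1.24×10⁻⁴ × 1.10) = 23.3 m/s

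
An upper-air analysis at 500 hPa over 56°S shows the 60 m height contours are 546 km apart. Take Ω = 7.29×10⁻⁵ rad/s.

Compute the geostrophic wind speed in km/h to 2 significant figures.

Coriolis parameter at 56°S:
f = 2Ω sin φ = 2 × 7.29×10⁻⁵ × sin 56° = 1.21×10⁻⁴ s⁻¹
Height gradient: |∂Z/∂n| = 60 m / 546000 m = 1.10×10⁻⁴
On a pressure surface, geostrophic balance gives V_g = (g/f)|∂Z/∂n|:
V_g = 9.81 × 1.10×10⁻⁴ / 1.21×10⁻⁴ = 8.92 m/s
Converting: 8.92 m/s × 3.6 = 32 km/h

32 km/h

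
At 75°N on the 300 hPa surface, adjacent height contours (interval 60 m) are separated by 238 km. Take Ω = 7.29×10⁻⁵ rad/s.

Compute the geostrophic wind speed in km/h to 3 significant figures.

63.2 km/h

Coriolis parameter at 75°N:
f = 2Ω sin φ = 2 × 7.29×10⁻⁵ × sin 75° = 1.41×10⁻⁴ s⁻¹
Height gradient: |∂Z/∂n| = 60 m / 238000 m = 2.52×10⁻⁴
On a pressure surface, geostrophic balance gives V_g = (g/f)|∂Z/∂n|:
V_g = 9.81 × 2.52×10⁻⁴ / 1.41×10⁻⁴ = 17.6 m/s
Converting: 17.6 m/s × 3.6 = 63.2 km/h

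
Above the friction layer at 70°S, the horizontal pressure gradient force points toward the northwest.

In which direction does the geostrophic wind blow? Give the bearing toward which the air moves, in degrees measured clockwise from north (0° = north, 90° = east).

The pressure-gradient force points toward the northwest (bearing 315°).
Geostrophic balance: in the Southern Hemisphere the Coriolis force deflects motion to the left, so the geostrophic wind blows 90° to the left of the pressure-gradient force (low pressure on the right).
Rotating 315° by 90° counterclockwise gives 225° — the wind blows toward the southwest.

225°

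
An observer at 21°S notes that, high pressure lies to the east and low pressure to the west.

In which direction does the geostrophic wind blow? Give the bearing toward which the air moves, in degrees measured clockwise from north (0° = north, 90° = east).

180°

The pressure-gradient force points toward the west (bearing 270°).
Geostrophic balance: in the Southern Hemisphere the Coriolis force deflects motion to the left, so the geostrophic wind blows 90° to the left of the pressure-gradient force (low pressure on the right).
Rotating 270° by 90° counterclockwise gives 180° — the wind blows toward the south.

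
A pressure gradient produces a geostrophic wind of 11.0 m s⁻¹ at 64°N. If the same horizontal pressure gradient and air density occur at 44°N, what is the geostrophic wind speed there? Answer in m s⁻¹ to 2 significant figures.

14 m s⁻¹

With the same pressure gradient and density, V_g ∝ 1/f ∝ 1/sin φ.
V₂ = V₁ · sin φ₁ / sin φ₂ = 11.0 × sin 64° / sin 44°
V₂ = 11.0 × 0.8988/0.6947 = 14 m s⁻¹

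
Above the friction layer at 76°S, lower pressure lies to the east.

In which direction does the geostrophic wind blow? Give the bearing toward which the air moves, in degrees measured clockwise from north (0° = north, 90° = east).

The pressure-gradient force points toward the east (bearing 090°).
Geostrophic balance: in the Southern Hemisphere the Coriolis force deflects motion to the left, so the geostrophic wind blows 90° to the left of the pressure-gradient force (low pressure on the right).
Rotating 090° by 90° counterclockwise gives 000° — the wind blows toward the north.

000°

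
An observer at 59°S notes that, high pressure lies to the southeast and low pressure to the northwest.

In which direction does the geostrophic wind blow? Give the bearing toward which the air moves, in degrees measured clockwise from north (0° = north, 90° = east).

225°

The pressure-gradient force points toward the northwest (bearing 315°).
Geostrophic balance: in the Southern Hemisphere the Coriolis force deflects motion to the left, so the geostrophic wind blows 90° to the left of the pressure-gradient force (low pressure on the right).
Rotating 315° by 90° counterclockwise gives 225° — the wind blows toward the southwest.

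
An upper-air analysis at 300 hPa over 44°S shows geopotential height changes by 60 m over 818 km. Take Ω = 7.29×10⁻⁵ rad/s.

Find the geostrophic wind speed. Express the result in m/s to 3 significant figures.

Coriolis parameter at 44°S:
f = 2Ω sin φ = 2 × 7.29×10⁻⁵ × sin 44° = 1.01×10⁻⁴ s⁻¹
Height gradient: |∂Z/∂n| = 60 m / 818000 m = 7.33×10⁻⁵
On a pressure surface, geostrophic balance gives V_g = (g/f)|∂Z/∂n|:
V_g = 9.81 × 7.33×10⁻⁵ / 1.01×10⁻⁴ = 7.10 m/s

7.10 m/s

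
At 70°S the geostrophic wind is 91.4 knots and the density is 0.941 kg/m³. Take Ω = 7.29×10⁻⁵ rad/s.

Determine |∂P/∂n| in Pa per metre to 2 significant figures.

Coriolis parameter at 70°S:
f = 2Ω sin φ = 2 × 7.29×10⁻⁵ × sin 70° = 1.37×10⁻⁴ s⁻¹
Wind speed in SI: 91.4 knots = 47.0 m/s
Geostrophic balance rearranged: |∂P/∂n| = f ρ V_g
|∂P/∂n| = 1.37×10⁻⁴ × 0.941 × 47.0 = 6.06×10⁻³ Pa/m

6.1×10⁻³ Pa/m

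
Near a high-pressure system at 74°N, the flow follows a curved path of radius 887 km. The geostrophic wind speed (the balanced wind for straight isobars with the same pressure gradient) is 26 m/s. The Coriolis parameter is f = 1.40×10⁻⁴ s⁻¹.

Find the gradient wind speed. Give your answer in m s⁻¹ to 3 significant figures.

Around a high, pressure-gradient force acts outward with centrifugal, so Coriolis balances both:
fV = (1/ρ)|∂P/∂n| + V²/R  →  V² − fR·V + fR·V_g = 0
With fR = 1.40×10⁻⁴ × 887×10³ m = 124 m/s:
V = [fR − √((fR)² − 4 fR V_g)]/2 = [124 − √(124² − 4×124×26)]/2 = 37.1 m/s
Supergeostrophic (V > V_g = 26 m/s), as expected around a high.

37.1 m s⁻¹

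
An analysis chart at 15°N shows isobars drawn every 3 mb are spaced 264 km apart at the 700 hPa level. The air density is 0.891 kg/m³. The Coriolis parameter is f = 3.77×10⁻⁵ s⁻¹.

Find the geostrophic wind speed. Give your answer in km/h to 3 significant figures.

Pressure gradient: |∂P/∂n| = 300 Pa / 264000 m = 1.14×10⁻³ Pa/m
Geostrophic balance (pressure-gradient force = Coriolis force):
V_g = (1/(fρ)) |∂P/∂n| = 1.14×10⁻³ / (3.77×10⁻⁵ × 0.891) = 33.8 m/s
Converting: 33.8 m/s × 3.6 = 122 km/h

122 km/h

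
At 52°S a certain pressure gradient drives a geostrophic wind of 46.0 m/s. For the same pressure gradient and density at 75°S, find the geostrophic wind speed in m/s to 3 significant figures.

37.5 m/s

With the same pressure gradient and density, V_g ∝ 1/f ∝ 1/sin φ.
V₂ = V₁ · sin φ₁ / sin φ₂ = 46.0 × sin 52° / sin 75°
V₂ = 46.0 × 0.7880/0.9659 = 37.5 m/s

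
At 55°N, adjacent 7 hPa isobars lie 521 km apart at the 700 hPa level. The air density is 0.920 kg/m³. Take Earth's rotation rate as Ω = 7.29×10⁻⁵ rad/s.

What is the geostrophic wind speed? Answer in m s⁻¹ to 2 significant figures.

12 m s⁻¹

Coriolis parameter at 55°N:
f = 2Ω sin φ = 2 × 7.29×10⁻⁵ × sin 55° = 1.19×10⁻⁴ s⁻¹
Pressure gradient: |∂P/∂n| = 700 Pa / 521000 m = 1.34×10⁻³ Pa/m
Geostrophic balance (pressure-gradient force = Coriolis force):
V_g = (1/(fρ)) |∂P/∂n| = 1.34×10⁻³ / (1.19×10⁻⁴ × 0.920) = 12.2 m/s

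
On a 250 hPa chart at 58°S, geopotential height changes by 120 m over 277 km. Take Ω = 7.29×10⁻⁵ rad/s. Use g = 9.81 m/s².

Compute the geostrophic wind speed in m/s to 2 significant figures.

Coriolis parameter at 58°S:
f = 2Ω sin φ = 2 × 7.29×10⁻⁵ × sin 58° = 1.24×10⁻⁴ s⁻¹
Height gradient: |∂Z/∂n| = 120 m / 277000 m = 4.33×10⁻⁴
On a pressure surface, geostrophic balance gives V_g = (g/f)|∂Z/∂n|:
V_g = 9.81 × 4.33×10⁻⁴ / 1.24×10⁻⁴ = 34.4 m/s

34 m/s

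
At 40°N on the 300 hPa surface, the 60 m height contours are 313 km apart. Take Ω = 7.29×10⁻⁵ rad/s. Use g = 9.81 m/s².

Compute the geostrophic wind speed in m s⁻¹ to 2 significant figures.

Coriolis parameter at 40°N:
f = 2Ω sin φ = 2 × 7.29×10⁻⁵ × sin 40° = 9.37×10⁻⁵ s⁻¹
Height gradient: |∂Z/∂n| = 60 m / 313000 m = 1.92×10⁻⁴
On a pressure surface, geostrophic balance gives V_g = (g/f)|∂Z/∂n|:
V_g = 9.81 × 1.92×10⁻⁴ / 9.37×10⁻⁵ = 20.1 m/s

20 m s⁻¹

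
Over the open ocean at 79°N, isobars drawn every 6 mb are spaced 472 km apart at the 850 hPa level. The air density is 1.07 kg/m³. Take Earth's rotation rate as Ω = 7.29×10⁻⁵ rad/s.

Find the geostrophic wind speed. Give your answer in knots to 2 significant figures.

Coriolis parameter at 79°N:
f = 2Ω sin φ = 2 × 7.29×10⁻⁵ × sin 79° = 1.43×10⁻⁴ s⁻¹
Pressure gradient: |∂P/∂n| = 600 Pa / 472000 m = 1.27×10⁻³ Pa/m
Geostrophic balance (pressure-gradient force = Coriolis force):
V_g = (1/(fρ)) |∂P/∂n| = 1.27×10⁻³ / (1.43×10⁻⁴ × 1.07) = 8.30 m/s
Converting: 8.30 m/s × 1.944 = 16 knots

16 knots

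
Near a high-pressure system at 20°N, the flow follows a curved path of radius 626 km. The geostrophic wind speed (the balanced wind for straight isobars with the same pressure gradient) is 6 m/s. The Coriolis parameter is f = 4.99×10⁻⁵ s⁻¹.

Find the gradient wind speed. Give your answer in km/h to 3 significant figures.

29.2 km/h

Around a high, pressure-gradient force acts outward with centrifugal, so Coriolis balances both:
fV = (1/ρ)|∂P/∂n| + V²/R  →  V² − fR·V + fR·V_g = 0
With fR = 4.99×10⁻⁵ × 626×10³ m = 31.2 m/s:
V = [fR − √((fR)² − 4 fR V_g)]/2 = [31.2 − √(31.2² − 4×31.2×6)]/2 = 8.1 m/s
Supergeostrophic (V > V_g = 6 m/s), as expected around a high.
Converting: 8.1 m/s × 3.6 = 29.2 km/h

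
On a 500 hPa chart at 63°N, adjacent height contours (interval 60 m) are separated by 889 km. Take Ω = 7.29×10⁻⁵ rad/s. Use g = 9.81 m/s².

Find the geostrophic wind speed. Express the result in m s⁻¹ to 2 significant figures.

5.1 m s⁻¹

Coriolis parameter at 63°N:
f = 2Ω sin φ = 2 × 7.29×10⁻⁵ × sin 63° = 1.30×10⁻⁴ s⁻¹
Height gradient: |∂Z/∂n| = 60 m / 889000 m = 6.75×10⁻⁵
On a pressure surface, geostrophic balance gives V_g = (g/f)|∂Z/∂n|:
V_g = 9.81 × 6.75×10⁻⁵ / 1.30×10⁻⁴ = 5.10 m/s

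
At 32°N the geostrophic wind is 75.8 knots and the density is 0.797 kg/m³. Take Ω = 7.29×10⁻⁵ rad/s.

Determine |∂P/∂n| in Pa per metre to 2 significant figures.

Coriolis parameter at 32°N:
f = 2Ω sin φ = 2 × 7.29×10⁻⁵ × sin 32° = 7.73×10⁻⁵ s⁻¹
Wind speed in SI: 75.8 knots = 39.0 m/s
Geostrophic balance rearranged: |∂P/∂n| = f ρ V_g
|∂P/∂n| = 7.73×10⁻⁵ × 0.797 × 39.0 = 2.40×10⁻³ Pa/m

2.4×10⁻³ Pa/m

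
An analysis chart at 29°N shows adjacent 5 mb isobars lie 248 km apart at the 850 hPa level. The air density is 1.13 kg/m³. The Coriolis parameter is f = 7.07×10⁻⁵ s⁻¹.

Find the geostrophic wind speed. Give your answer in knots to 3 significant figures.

49.1 knots

Pressure gradient: |∂P/∂n| = 500 Pa / 248000 m = 2.02×10⁻³ Pa/m
Geostrophic balance (pressure-gradient force = Coriolis force):
V_g = (1/(fρ)) |∂P/∂n| = 2.02×10⁻³ / (7.07×10⁻⁵ × 1.13) = 25.2 m/s
Converting: 25.2 m/s × 1.944 = 49.1 knots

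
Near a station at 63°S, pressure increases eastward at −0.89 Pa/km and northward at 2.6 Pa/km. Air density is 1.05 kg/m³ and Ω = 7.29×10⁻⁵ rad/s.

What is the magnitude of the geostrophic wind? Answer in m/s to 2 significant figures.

20 m/s

Coriolis parameter at 63°S:
f = 2Ω sin φ = 2 × 7.29×10⁻⁵ × sin 63° = 1.30×10⁻⁴ s⁻¹
In the Southern Hemisphere f is negative: f = −1.30×10⁻⁴ s⁻¹.
Component geostrophic relations (x east, y north):
u_g = −(1/(fρ)) ∂P/∂y,  v_g = (1/(fρ)) ∂P/∂x
u_g = −(2.6×10⁻³)/(−1.30×10⁻⁴ × 1.05) = 19.1 m/s;  v_g = (−0.89×10⁻³)/(−1.30×10⁻⁴ × 1.05) = 6.52 m/s
|V_g| = √(u_g² + v_g²) = 20.1 m/s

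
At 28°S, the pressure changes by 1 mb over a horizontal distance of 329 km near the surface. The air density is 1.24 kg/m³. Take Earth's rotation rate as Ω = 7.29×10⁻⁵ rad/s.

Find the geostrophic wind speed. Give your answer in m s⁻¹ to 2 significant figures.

Coriolis parameter at 28°S:
f = 2Ω sin φ = 2 × 7.29×10⁻⁵ × sin 28° = 6.84×10⁻⁵ s⁻¹
Pressure gradient: |∂P/∂n| = 100 Pa / 329000 m = 3.04×10⁻⁴ Pa/m
Geostrophic balance (pressure-gradient force = Coriolis force):
V_g = (1/(fρ)) |∂P/∂n| = 3.04×10⁻⁴ / (6.84×10⁻⁵ × 1.24) = 3.58 m/s

3.6 m s⁻¹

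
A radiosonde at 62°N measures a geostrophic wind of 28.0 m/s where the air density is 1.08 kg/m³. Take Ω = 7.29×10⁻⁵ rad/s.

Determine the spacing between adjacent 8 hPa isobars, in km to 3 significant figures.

Coriolis parameter at 62°N:
f = 2Ω sin φ = 2 × 7.29×10⁻⁵ × sin 62° = 1.29×10⁻⁴ s⁻¹
Geostrophic balance rearranged: |∂P/∂n| = f ρ V_g
|∂P/∂n| = 1.29×10⁻⁴ × 1.08 × 28.0 = 3.89×10⁻³ Pa/m
Isobar spacing: Δn = ΔP/|∂P/∂n| = 800 Pa / 3.89×10⁻³ Pa/m = 205502 m ≈ 206 km

206 km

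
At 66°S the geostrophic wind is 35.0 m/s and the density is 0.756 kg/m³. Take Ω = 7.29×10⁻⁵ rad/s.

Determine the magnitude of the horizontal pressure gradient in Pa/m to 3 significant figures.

Coriolis parameter at 66°S:
f = 2Ω sin φ = 2 × 7.29×10⁻⁵ × sin 66° = 1.33×10⁻⁴ s⁻¹
Geostrophic balance rearranged: |∂P/∂n| = f ρ V_g
|∂P/∂n| = 1.33×10⁻⁴ × 0.756 × 35.0 = 3.52×10⁻³ Pa/m

3.52×10⁻³ Pa/m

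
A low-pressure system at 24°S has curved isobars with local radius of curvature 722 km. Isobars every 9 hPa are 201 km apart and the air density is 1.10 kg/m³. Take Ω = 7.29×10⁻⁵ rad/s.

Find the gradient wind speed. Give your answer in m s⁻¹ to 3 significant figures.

36.9 m s⁻¹

Coriolis parameter at 24°S:
f = 2Ω sin φ = 2 × 7.29×10⁻⁵ × sin 24° = 5.93×10⁻⁵ s⁻¹
Pressure gradient: |∂P/∂n| = 900 Pa / 201000 m = 4.48×10⁻³ Pa/m
Geostrophic speed: V_g = |∂P/∂n|/(fρ) = 4.48×10⁻³/(5.93×10⁻⁵ × 1.10) = 68.6 m/s
Around a low, centrifugal force acts outward with Coriolis, so pressure-gradient force balances both:
(1/ρ)|∂P/∂n| = fV + V²/R  →  V² + fR·V − fR·V_g = 0
With fR = 5.93×10⁻⁵ × 722×10³ m = 42.8 m/s:
V = [−fR + √((fR)² + 4 fR V_g)]/2 = [−42.8 + √(42.8² + 4×42.8×68.6)]/2 = 36.9 m/s
Subgeostrophic (V < V_g = 68.6 m/s), as expected around a low.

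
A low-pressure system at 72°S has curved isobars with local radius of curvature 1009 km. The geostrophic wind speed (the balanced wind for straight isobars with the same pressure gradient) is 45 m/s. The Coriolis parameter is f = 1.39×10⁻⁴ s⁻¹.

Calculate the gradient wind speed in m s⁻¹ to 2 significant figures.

Around a low, centrifugal force acts outward with Coriolis, so pressure-gradient force balances both:
(1/ρ)|∂P/∂n| = fV + V²/R  →  V² + fR·V − fR·V_g = 0
With fR = 1.39×10⁻⁴ × 1009×10³ m = 140 m/s:
V = [−fR + √((fR)² + 4 fR V_g)]/2 = [−140 + √(140² + 4×140×45)]/2 = 35.8 m/s
Subgeostrophic (V < V_g = 45 m/s), as expected around a low.

36 m s⁻¹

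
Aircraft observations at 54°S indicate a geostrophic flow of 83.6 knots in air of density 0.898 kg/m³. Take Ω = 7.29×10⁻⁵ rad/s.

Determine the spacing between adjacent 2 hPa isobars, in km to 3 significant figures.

43.9 km

Coriolis parameter at 54°S:
f = 2Ω sin φ = 2 × 7.29×10⁻⁵ × sin 54° = 1.18×10⁻⁴ s⁻¹
Wind speed in SI: 83.6 knots = 43.0 m/s
Geostrophic balance rearranged: |∂P/∂n| = f ρ V_g
|∂P/∂n| = 1.18×10⁻⁴ × 0.898 × 43.0 = 4.56×10⁻³ Pa/m
Isobar spacing: Δn = ΔP/|∂P/∂n| = 200 Pa / 4.56×10⁻³ Pa/m = 43903 m ≈ 43.9 km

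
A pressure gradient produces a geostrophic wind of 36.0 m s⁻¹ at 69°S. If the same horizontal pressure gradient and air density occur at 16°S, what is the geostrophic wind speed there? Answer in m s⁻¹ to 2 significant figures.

120 m s⁻¹

With the same pressure gradient and density, V_g ∝ 1/f ∝ 1/sin φ.
V₂ = V₁ · sin φ₁ / sin φ₂ = 36.0 × sin 69° / sin 16°
V₂ = 36.0 × 0.9336/0.2756 = 120 m s⁻¹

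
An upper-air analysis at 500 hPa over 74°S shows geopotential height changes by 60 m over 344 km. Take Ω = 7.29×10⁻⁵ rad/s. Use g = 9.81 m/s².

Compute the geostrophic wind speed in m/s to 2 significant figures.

Coriolis parameter at 74°S:
f = 2Ω sin φ = 2 × 7.29×10⁻⁵ × sin 74° = 1.40×10⁻⁴ s⁻¹
Height gradient: |∂Z/∂n| = 60 m / 344000 m = 1.74×10⁻⁴
On a pressure surface, geostrophic balance gives V_g = (g/f)|∂Z/∂n|:
V_g = 9.81 × 1.74×10⁻⁴ / 1.40×10⁻⁴ = 12.2 m/s

12 m/s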